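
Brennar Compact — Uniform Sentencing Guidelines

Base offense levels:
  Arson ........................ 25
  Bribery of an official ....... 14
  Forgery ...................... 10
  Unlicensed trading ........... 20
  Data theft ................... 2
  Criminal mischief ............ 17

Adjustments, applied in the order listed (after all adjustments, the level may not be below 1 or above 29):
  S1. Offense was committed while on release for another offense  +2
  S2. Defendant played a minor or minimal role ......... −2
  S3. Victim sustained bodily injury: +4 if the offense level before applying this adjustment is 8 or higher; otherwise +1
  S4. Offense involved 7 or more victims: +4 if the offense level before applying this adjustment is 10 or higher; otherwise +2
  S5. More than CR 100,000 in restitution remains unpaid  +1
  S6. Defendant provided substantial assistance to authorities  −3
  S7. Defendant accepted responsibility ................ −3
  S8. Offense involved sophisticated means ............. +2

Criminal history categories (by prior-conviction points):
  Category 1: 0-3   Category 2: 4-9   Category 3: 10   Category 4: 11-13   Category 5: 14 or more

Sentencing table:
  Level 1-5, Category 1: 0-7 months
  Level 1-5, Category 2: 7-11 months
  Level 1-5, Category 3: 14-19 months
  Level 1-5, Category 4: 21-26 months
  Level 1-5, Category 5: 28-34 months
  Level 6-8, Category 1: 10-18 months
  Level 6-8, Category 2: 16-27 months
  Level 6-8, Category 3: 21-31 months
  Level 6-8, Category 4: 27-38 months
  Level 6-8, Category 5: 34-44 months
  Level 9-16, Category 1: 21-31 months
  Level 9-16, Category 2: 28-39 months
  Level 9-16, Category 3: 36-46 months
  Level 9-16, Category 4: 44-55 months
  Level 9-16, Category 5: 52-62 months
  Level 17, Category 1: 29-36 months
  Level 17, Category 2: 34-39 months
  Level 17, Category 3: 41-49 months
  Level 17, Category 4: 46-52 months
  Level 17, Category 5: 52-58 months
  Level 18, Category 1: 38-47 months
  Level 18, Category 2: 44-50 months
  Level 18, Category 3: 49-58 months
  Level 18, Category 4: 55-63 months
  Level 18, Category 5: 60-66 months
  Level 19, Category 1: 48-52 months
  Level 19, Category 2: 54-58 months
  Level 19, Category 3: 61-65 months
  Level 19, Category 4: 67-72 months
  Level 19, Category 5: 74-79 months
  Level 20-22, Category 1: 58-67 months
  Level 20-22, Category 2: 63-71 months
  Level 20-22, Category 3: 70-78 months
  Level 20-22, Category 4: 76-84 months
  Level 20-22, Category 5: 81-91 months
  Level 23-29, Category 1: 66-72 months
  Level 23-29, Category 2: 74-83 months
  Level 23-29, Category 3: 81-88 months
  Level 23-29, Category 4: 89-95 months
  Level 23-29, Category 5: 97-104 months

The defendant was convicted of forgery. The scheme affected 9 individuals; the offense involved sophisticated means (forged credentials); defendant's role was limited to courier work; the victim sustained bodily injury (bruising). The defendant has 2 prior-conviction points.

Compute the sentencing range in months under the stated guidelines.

38-47 months

Base offense level for forgery: 10.
S1 does not apply.
S2 applies: 10 − 2 = 8.
S3 applies (level before this adjustment is 8 ≥ 8, so +4): 8 + 4 = 12.
S4 applies (level before this adjustment is 12 ≥ 10, so +4): 12 + 4 = 16.
S5 does not apply.
S6 does not apply.
S8 applies: 16 + 2 = 18.
Final offense level: 18.
Criminal history: 2 prior points → Category 1 (0-3).
Level 18 falls in the 18 band.
Grid: Level 18 × Category 1 = 38-47 months.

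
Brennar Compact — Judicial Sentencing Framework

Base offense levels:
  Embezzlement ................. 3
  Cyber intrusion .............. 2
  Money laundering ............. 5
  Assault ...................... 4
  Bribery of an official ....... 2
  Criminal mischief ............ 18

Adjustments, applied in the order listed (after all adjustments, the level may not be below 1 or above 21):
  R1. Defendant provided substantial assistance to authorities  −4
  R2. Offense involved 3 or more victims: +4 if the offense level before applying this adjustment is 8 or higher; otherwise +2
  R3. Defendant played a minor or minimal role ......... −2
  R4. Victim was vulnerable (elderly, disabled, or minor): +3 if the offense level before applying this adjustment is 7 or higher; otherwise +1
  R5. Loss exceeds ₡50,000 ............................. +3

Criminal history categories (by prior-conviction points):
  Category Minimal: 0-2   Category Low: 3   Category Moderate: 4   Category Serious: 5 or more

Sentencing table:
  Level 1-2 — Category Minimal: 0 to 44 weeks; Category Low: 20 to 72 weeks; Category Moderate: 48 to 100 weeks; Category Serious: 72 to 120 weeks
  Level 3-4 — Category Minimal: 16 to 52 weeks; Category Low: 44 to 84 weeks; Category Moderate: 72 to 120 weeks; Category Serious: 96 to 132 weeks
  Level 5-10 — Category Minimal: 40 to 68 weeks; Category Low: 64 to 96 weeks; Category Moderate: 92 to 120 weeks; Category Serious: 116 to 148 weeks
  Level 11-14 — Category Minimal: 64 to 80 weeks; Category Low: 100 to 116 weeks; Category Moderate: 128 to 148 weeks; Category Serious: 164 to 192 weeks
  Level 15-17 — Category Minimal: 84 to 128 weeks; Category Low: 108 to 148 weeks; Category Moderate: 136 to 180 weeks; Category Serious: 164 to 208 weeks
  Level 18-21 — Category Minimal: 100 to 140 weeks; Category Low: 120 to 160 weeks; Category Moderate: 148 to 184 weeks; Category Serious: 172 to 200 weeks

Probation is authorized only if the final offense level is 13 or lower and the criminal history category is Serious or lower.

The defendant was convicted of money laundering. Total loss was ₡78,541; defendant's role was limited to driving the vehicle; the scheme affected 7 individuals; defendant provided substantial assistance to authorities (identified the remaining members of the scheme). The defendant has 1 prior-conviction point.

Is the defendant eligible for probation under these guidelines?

Yes

Base offense level for money laundering: 5.
R1 applies: 5 − 4 = 1.
R2 applies (level before this adjustment is 1 < 8, so +2): 1 + 2 = 3.
R3 applies: 3 − 2 = 1.
R5 applies: 1 + 3 = 4.
Final offense level: 4.
Criminal history: 1 prior point → Category Minimal (0-2).
Level 4 falls in the 3-4 band.
Grid: Level 3-4 × Category Minimal = 16-52 weeks.
Probation check: level 4 ≤ 13 and category Minimal ≤ Serious → eligible.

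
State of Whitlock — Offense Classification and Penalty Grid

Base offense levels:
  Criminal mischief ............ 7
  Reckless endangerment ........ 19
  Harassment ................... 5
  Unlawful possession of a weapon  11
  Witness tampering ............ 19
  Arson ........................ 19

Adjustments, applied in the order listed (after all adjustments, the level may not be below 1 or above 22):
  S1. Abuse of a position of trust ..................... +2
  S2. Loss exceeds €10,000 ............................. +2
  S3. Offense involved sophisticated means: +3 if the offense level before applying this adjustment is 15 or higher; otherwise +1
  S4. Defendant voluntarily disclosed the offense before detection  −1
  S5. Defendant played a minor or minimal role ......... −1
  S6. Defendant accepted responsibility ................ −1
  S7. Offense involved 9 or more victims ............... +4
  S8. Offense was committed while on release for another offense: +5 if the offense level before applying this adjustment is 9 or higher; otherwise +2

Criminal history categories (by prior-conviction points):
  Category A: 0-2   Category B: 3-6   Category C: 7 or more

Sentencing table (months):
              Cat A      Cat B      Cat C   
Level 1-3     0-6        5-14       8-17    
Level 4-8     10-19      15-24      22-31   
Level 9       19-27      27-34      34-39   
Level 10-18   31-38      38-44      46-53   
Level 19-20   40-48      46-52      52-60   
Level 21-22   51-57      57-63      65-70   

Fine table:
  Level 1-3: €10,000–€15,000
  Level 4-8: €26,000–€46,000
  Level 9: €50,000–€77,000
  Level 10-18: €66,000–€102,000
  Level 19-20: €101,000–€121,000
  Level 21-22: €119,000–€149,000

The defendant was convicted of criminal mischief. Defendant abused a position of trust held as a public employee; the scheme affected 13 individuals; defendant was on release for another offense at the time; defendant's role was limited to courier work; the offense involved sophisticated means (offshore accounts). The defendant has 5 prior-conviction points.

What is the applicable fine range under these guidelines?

Base offense level for criminal mischief: 7.
S1 applies: 7 + 2 = 9.
S3 applies (level before this adjustment is 9 < 15, so +1): 9 + 1 = 10.
S5 applies: 10 − 1 = 9.
S6 does not apply.
S7 applies: 9 + 4 = 13.
S8 applies (level before this adjustment is 13 ≥ 9, so +5): 13 + 5 = 18.
Final offense level: 18.
Level 18 falls in the 10-18 band.
Fine table: Level 10-18 → €66,000–€102,000.

€66,000–€102,000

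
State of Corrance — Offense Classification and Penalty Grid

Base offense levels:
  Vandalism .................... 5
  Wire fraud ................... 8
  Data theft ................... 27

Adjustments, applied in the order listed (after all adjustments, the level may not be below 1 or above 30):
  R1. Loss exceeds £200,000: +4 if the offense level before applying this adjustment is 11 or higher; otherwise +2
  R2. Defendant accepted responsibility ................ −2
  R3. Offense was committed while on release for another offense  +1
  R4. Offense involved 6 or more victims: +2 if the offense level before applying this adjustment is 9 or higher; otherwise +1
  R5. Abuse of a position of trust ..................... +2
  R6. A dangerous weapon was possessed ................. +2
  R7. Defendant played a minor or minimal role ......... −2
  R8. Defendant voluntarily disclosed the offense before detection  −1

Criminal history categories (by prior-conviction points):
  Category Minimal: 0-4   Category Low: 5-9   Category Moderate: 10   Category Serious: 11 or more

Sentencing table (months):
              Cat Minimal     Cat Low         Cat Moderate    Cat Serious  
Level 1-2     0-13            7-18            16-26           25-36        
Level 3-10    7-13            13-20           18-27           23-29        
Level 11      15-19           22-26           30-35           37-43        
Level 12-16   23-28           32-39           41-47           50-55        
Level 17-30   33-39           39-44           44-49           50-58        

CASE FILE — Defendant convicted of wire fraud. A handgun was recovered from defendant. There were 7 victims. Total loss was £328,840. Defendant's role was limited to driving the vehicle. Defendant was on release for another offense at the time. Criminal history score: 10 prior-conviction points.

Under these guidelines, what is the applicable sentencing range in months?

41-47 months

Base offense level for wire fraud: 8.
R1 applies (level before this adjustment is 8 < 11, so +2): 8 + 2 = 10.
R3 applies: 10 + 1 = 11.
R4 applies (level before this adjustment is 11 ≥ 9, so +2): 11 + 2 = 13.
R6 applies: 13 + 2 = 15.
R7 applies: 15 − 2 = 13.
Final offense level: 13.
Criminal history: 10 prior points → Category Moderate (10).
Level 13 falls in the 12-16 band.
Grid: Level 12-16 × Category Moderate = 41-47 months.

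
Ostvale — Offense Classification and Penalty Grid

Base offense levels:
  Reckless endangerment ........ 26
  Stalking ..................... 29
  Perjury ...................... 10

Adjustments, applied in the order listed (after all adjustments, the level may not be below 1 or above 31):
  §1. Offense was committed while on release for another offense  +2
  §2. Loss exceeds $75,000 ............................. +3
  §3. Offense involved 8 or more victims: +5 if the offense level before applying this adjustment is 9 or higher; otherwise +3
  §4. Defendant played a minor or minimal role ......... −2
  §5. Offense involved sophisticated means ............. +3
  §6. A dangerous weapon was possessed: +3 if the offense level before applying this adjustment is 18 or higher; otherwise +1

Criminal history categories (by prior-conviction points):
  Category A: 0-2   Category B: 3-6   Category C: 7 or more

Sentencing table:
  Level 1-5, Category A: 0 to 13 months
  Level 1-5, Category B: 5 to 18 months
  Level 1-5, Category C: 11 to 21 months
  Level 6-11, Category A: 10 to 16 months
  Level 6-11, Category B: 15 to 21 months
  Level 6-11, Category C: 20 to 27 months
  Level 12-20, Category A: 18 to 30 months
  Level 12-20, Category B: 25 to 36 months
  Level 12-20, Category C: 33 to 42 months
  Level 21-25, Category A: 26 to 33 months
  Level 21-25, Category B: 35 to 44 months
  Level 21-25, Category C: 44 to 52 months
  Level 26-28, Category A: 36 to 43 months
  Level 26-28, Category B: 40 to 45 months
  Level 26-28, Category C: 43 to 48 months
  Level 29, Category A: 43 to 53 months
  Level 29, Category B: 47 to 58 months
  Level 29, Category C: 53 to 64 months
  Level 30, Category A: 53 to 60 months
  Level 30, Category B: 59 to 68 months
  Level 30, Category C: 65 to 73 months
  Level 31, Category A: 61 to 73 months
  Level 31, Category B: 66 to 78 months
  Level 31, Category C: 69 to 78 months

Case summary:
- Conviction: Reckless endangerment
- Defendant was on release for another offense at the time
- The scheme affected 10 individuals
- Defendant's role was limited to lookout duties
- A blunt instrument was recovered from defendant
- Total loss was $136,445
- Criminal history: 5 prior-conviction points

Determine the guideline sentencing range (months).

Base offense level for reckless endangerment: 26.
§1 applies: 26 + 2 = 28.
§2 applies: 28 + 3 = 31.
§3 applies (level before this adjustment is 31 ≥ 9, so +5): 31 + 5 = 36.
§4 applies: 36 − 2 = 34.
§5 does not apply.
§6 applies (level before this adjustment is 34 ≥ 18, so +3): 34 + 3 = 37.
Level 37 exceeds the maximum of 31; capped at 31.
Final offense level: 31.
Criminal history: 5 prior points → Category B (3-6).
Level 31 falls in the 31 band.
Grid: Level 31 × Category B = 66-78 months.

66-78 months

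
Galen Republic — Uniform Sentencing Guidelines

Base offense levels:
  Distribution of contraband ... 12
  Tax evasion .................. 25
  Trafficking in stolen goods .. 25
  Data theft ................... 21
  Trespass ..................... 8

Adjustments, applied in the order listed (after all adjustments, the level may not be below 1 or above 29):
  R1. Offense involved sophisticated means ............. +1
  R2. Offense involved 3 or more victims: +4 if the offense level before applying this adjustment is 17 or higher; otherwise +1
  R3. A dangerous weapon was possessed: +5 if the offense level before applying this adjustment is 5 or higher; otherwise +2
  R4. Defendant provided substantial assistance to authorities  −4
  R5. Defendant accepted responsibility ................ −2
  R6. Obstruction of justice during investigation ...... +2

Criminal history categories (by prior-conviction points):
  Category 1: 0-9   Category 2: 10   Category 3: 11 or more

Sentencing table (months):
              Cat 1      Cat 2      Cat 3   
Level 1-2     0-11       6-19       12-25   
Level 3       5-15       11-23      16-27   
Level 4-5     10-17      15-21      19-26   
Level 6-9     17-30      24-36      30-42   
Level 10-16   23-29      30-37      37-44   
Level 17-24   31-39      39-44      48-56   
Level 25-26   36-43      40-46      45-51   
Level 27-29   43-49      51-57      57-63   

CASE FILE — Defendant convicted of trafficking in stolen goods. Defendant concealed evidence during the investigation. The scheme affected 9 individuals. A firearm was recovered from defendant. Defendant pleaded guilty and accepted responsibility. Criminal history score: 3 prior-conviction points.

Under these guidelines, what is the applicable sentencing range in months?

43-49 months

Base offense level for trafficking in stolen goods: 25.
R1 does not apply.
R2 applies (level before this adjustment is 25 ≥ 17, so +4): 25 + 4 = 29.
R3 applies (level before this adjustment is 29 ≥ 5, so +5): 29 + 5 = 34.
R5 applies: 34 − 2 = 32.
R6 applies: 32 + 2 = 34.
Level 34 exceeds the maximum of 29; capped at 29.
Final offense level: 29.
Criminal history: 3 prior points → Category 1 (0-9).
Level 29 falls in the 27-29 band.
Grid: Level 27-29 × Category 1 = 43-49 months.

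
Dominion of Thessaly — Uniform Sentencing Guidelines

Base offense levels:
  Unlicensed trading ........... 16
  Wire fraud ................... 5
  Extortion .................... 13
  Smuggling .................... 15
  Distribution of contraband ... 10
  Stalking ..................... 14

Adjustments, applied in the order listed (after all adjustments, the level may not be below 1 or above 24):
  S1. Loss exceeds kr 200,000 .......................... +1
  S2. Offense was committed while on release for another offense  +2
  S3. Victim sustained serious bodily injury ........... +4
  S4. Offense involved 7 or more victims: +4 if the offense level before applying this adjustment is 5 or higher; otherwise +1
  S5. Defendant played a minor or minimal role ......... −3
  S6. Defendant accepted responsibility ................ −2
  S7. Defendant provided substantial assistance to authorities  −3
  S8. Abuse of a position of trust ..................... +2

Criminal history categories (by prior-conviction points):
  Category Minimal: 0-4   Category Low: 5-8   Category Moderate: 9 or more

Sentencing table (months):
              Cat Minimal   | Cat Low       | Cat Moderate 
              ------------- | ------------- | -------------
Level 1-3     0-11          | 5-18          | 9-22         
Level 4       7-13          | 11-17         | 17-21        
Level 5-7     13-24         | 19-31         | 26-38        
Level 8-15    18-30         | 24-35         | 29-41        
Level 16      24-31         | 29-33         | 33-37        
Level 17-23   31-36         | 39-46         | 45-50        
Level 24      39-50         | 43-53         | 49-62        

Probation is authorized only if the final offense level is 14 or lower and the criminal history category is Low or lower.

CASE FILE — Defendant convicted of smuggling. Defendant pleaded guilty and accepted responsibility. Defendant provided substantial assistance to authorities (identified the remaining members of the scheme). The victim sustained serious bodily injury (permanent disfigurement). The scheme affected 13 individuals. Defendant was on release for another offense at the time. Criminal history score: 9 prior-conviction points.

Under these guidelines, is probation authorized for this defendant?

No

Base offense level for smuggling: 15.
S2 applies: 15 + 2 = 17.
S3 applies: 17 + 4 = 21.
S4 applies (level before this adjustment is 21 ≥ 5, so +4): 21 + 4 = 25.
S5 does not apply.
S6 applies: 25 − 2 = 23.
S7 applies: 23 − 3 = 20.
Final offense level: 20.
Criminal history: 9 prior points → Category Moderate (9+).
Level 20 falls in the 17-23 band.
Grid: Level 17-23 × Category Moderate = 45-50 months.
Probation check: level 20 > 14 and category Moderate > Low → not eligible.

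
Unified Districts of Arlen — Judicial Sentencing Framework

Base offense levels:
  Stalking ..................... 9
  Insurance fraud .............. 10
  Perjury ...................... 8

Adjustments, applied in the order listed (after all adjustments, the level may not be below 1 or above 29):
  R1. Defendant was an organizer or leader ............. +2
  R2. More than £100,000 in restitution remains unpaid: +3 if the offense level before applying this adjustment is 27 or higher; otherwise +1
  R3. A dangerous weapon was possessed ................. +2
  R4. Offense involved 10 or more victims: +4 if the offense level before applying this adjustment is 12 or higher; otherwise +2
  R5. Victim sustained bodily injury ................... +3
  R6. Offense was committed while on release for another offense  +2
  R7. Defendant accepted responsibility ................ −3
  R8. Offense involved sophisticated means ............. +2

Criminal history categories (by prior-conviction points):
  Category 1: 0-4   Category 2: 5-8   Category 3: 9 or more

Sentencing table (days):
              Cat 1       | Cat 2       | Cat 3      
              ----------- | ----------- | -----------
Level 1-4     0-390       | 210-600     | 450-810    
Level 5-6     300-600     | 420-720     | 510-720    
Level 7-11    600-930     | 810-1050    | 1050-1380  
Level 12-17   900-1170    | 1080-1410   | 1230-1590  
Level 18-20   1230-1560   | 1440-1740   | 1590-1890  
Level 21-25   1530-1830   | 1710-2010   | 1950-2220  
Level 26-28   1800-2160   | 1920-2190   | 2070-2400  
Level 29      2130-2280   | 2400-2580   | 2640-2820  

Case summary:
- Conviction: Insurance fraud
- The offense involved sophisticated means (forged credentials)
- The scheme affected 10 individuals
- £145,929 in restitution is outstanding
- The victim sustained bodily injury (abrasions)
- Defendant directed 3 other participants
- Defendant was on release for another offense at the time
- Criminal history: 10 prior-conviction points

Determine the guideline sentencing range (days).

Base offense level for insurance fraud: 10.
R1 applies: 10 + 2 = 12.
R2 applies (level before this adjustment is 12 < 27, so +1): 12 + 1 = 13.
R4 applies (level before this adjustment is 13 ≥ 12, so +4): 13 + 4 = 17.
R5 applies: 17 + 3 = 20.
R6 applies: 20 + 2 = 22.
R7 does not apply.
R8 applies: 22 + 2 = 24.
Final offense level: 24.
Criminal history: 10 prior points → Category 3 (9+).
Level 24 falls in the 21-25 band.
Grid: Level 21-25 × Category 3 = 1950-2220 days.

1950-2220 days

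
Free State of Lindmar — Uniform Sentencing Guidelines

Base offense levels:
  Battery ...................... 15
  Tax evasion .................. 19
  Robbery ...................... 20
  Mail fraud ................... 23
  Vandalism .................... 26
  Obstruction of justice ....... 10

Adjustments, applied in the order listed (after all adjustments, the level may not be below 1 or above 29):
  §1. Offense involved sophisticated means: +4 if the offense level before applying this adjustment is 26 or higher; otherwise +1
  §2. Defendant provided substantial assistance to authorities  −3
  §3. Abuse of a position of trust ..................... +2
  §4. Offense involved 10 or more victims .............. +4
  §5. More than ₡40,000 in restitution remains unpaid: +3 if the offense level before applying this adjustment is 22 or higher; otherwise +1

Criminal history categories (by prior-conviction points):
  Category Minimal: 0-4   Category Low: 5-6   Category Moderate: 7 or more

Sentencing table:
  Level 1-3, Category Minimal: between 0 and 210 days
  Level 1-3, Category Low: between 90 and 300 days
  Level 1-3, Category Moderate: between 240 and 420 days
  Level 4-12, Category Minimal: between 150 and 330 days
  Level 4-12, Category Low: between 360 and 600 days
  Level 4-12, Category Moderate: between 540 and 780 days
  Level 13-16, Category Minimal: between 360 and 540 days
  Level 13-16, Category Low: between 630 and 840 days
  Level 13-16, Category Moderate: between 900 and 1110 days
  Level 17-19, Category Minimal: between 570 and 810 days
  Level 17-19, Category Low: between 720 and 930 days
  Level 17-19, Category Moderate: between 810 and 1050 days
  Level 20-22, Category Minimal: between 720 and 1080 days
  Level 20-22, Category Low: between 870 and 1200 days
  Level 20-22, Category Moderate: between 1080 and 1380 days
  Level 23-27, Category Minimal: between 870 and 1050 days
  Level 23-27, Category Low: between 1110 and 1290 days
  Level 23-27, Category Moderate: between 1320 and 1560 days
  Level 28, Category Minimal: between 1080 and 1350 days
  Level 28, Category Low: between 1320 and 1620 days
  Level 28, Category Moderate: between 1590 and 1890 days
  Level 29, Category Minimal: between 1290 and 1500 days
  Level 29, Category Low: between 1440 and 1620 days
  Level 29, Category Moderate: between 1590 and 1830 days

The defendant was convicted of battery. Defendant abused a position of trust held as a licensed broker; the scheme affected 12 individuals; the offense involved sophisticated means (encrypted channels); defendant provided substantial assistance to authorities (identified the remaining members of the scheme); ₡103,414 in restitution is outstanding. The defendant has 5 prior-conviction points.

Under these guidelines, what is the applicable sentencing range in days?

870-1200 days

Base offense level for battery: 15.
§1 applies (level before this adjustment is 15 < 26, so +1): 15 + 1 = 16.
§2 applies: 16 − 3 = 13.
§3 applies: 13 + 2 = 15.
§4 applies: 15 + 4 = 19.
§5 applies (level before this adjustment is 19 < 22, so +1): 19 + 1 = 20.
Final offense level: 20.
Criminal history: 5 prior points → Category Low (5-6).
Level 20 falls in the 20-22 band.
Grid: Level 20-22 × Category Low = 870-1200 days.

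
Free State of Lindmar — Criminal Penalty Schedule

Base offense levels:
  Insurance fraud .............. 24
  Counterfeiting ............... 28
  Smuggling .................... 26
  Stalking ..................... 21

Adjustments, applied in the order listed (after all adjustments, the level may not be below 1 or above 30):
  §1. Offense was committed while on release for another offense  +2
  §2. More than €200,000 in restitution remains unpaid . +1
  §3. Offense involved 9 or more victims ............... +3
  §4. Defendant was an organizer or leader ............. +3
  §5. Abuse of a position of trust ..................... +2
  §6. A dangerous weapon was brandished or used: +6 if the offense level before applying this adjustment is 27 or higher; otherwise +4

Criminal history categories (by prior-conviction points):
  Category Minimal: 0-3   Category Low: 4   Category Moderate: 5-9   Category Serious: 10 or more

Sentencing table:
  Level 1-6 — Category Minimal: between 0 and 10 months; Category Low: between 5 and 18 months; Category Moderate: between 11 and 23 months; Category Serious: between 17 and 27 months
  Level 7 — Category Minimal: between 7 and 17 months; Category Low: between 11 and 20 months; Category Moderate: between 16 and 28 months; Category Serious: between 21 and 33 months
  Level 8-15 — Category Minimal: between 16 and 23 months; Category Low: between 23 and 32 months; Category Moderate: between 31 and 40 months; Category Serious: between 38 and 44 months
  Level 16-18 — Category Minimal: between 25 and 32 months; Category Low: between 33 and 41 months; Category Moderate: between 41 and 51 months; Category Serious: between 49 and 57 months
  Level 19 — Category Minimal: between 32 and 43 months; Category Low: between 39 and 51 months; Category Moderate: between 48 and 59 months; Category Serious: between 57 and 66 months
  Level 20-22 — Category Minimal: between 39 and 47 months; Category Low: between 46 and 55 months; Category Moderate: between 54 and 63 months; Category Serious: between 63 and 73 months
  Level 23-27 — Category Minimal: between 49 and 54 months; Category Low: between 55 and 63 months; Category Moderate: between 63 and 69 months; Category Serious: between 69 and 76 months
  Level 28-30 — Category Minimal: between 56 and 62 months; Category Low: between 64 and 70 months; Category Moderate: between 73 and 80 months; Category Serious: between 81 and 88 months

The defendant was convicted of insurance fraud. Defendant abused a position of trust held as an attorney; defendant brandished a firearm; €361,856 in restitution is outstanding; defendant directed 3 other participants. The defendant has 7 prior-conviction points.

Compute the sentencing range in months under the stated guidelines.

73-80 months

Base offense level for insurance fraud: 24.
§1 does not apply.
§2 applies: 24 + 1 = 25.
§4 applies: 25 + 3 = 28.
§5 applies: 28 + 2 = 30.
§6 applies (level before this adjustment is 30 ≥ 27, so +6): 30 + 6 = 36.
Level 36 exceeds the maximum of 30; capped at 30.
Final offense level: 30.
Criminal history: 7 prior points → Category Moderate (5-9).
Level 30 falls in the 28-30 band.
Grid: Level 28-30 × Category Moderate = 73-80 months.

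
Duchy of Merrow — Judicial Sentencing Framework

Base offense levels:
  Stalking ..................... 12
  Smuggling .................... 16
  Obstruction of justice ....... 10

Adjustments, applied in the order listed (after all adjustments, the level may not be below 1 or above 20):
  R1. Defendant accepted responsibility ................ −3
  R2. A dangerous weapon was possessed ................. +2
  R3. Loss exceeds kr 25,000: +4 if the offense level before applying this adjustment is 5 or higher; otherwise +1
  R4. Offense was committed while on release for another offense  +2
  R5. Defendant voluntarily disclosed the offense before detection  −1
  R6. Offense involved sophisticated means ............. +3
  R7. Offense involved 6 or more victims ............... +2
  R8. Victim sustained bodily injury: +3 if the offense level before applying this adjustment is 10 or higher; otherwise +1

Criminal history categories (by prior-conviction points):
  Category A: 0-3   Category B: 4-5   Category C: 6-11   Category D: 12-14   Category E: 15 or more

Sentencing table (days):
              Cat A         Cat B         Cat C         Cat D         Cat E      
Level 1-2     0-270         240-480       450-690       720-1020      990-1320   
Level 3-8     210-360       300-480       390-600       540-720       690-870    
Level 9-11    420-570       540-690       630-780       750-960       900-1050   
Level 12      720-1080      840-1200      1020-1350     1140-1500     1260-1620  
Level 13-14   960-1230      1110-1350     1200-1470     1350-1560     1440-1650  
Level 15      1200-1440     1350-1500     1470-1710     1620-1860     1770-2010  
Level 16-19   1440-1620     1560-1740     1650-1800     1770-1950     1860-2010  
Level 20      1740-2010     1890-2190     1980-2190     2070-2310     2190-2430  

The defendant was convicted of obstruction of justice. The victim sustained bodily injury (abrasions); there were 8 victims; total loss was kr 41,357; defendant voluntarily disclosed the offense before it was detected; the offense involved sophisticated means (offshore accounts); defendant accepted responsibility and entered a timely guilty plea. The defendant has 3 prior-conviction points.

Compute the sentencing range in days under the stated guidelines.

Base offense level for obstruction of justice: 10.
R1 applies: 10 − 3 = 7.
R2 does not apply.
R3 applies (level before this adjustment is 7 ≥ 5, so +4): 7 + 4 = 11.
R4 does not apply.
R5 applies: 11 − 1 = 10.
R6 applies: 10 + 3 = 13.
R7 applies: 13 + 2 = 15.
R8 applies (level before this adjustment is 15 ≥ 10, so +3): 15 + 3 = 18.
Final offense level: 18.
Criminal history: 3 prior points → Category A (0-3).
Level 18 falls in the 16-19 band.
Grid: Level 16-19 × Category A = 1440-1620 days.

1440-1620 days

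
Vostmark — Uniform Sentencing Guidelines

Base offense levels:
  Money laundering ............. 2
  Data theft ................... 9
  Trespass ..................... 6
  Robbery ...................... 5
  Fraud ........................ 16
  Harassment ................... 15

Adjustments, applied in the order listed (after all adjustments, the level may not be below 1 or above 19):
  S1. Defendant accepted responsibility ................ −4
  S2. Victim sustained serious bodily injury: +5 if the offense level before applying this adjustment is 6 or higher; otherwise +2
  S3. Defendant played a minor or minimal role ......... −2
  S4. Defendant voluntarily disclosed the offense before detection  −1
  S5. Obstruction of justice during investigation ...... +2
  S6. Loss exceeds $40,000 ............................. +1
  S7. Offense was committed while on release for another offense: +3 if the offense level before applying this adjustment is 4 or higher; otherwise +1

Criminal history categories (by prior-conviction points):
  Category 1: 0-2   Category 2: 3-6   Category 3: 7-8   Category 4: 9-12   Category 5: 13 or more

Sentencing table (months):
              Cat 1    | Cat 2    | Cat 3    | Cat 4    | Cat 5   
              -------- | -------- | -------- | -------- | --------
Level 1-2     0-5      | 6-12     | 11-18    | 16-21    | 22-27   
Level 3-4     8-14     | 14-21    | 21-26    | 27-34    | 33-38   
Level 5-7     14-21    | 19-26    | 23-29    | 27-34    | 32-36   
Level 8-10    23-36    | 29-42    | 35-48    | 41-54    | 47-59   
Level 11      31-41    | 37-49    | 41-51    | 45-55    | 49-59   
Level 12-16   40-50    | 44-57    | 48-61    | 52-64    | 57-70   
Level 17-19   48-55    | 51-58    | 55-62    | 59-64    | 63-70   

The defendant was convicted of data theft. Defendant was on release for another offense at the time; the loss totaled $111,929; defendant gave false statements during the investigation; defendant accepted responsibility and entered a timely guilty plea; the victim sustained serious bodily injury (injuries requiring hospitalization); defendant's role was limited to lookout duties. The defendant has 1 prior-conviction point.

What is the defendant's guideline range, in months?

Base offense level for data theft: 9.
S1 applies: 9 − 4 = 5.
S2 applies (level before this adjustment is 5 < 6, so +2): 5 + 2 = 7.
S3 applies: 7 − 2 = 5.
S4 does not apply.
S5 applies: 5 + 2 = 7.
S6 applies: 7 + 1 = 8.
S7 applies (level before this adjustment is 8 ≥ 4, so +3): 8 + 3 = 11.
Final offense level: 11.
Criminal history: 1 prior point → Category 1 (0-2).
Level 11 falls in the 11 band.
Grid: Level 11 × Category 1 = 31-41 months.

31-41 months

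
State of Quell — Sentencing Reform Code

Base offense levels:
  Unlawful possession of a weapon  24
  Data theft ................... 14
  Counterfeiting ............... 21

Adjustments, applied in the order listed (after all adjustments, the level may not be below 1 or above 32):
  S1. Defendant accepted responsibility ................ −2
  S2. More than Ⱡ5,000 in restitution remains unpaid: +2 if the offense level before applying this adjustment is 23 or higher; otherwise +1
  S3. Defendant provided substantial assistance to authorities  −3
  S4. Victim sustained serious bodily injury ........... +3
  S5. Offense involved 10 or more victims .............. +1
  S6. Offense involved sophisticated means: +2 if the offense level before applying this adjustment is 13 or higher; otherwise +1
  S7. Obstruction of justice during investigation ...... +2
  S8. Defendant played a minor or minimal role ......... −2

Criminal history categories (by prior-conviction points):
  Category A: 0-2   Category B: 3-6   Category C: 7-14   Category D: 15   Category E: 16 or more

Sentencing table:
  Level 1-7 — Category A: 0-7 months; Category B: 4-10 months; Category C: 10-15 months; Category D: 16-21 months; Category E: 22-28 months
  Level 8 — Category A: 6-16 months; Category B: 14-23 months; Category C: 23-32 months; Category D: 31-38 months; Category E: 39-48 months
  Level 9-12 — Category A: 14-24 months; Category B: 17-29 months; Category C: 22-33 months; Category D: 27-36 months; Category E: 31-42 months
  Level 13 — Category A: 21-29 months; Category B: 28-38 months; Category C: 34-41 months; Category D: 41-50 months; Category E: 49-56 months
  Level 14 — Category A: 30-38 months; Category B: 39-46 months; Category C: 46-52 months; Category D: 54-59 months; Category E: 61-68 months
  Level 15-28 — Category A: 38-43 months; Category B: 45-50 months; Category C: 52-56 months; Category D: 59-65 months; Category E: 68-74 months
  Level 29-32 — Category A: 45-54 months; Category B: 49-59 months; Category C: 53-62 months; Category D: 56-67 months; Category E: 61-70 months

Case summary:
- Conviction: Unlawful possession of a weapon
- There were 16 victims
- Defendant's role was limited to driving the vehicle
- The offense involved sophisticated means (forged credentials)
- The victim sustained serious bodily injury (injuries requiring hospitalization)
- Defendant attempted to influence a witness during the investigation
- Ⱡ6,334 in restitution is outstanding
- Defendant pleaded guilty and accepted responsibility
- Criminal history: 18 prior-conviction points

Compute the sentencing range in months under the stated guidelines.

Base offense level for unlawful possession of a weapon: 24.
S1 applies: 24 − 2 = 22.
S2 applies (level before this adjustment is 22 < 23, so +1): 22 + 1 = 23.
S4 applies: 23 + 3 = 26.
S5 applies: 26 + 1 = 27.
S6 applies (level before this adjustment is 27 ≥ 13, so +2): 27 + 2 = 29.
S7 applies: 29 + 2 = 31.
S8 applies: 31 − 2 = 29.
Final offense level: 29.
Criminal history: 18 prior points → Category E (16+).
Level 29 falls in the 29-32 band.
Grid: Level 29-32 × Category E = 61-70 months.

61-70 months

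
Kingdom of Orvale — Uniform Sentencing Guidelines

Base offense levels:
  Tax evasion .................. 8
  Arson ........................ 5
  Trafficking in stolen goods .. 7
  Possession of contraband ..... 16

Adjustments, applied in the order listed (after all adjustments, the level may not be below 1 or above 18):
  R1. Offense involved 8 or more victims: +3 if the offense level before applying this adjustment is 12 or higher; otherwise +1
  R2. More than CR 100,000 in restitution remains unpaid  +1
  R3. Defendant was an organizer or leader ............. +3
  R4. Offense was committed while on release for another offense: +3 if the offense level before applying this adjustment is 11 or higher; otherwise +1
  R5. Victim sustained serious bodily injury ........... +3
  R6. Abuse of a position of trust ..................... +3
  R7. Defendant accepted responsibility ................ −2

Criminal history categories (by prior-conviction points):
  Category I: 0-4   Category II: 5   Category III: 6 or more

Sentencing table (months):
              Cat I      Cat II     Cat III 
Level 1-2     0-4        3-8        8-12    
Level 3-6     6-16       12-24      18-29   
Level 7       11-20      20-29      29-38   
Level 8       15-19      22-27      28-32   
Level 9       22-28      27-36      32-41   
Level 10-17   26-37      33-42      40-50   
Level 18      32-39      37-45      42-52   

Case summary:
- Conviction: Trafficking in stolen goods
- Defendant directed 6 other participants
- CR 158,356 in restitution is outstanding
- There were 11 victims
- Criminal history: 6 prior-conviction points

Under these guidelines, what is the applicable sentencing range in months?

40-50 months

Base offense level for trafficking in stolen goods: 7.
R1 applies (level before this adjustment is 7 < 12, so +1): 7 + 1 = 8.
R2 applies: 8 + 1 = 9.
R3 applies: 9 + 3 = 12.
R4 does not apply.
Final offense level: 12.
Criminal history: 6 prior points → Category III (6+).
Level 12 falls in the 10-17 band.
Grid: Level 10-17 × Category III = 40-50 months.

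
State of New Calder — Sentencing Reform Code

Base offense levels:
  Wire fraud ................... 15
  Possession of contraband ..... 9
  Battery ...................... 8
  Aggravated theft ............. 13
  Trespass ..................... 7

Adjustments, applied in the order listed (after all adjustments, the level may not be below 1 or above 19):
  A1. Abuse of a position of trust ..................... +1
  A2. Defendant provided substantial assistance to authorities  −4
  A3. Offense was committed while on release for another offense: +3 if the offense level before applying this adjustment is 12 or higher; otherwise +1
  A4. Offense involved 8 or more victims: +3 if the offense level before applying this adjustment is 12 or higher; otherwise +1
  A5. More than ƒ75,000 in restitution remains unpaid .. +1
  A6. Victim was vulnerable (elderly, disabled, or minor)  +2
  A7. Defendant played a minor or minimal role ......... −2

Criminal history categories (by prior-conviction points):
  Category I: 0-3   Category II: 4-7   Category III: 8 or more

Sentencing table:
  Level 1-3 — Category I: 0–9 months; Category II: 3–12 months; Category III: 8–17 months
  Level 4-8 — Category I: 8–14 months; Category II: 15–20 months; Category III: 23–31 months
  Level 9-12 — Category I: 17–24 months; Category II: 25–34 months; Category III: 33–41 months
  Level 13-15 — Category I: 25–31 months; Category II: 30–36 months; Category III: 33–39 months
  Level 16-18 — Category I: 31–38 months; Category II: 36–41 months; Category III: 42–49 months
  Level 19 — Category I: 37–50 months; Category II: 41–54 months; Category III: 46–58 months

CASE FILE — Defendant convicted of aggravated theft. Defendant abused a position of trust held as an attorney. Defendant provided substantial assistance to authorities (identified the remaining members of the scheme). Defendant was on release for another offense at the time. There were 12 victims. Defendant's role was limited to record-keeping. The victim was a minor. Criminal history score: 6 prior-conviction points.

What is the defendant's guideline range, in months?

25-34 months

Base offense level for aggravated theft: 13.
A1 applies: 13 + 1 = 14.
A2 applies: 14 − 4 = 10.
A3 applies (level before this adjustment is 10 < 12, so +1): 10 + 1 = 11.
A4 applies (level before this adjustment is 11 < 12, so +1): 11 + 1 = 12.
A6 applies: 12 + 2 = 14.
A7 applies: 14 − 2 = 12.
Final offense level: 12.
Criminal history: 6 prior points → Category II (4-7).
Level 12 falls in the 9-12 band.
Grid: Level 9-12 × Category II = 25-34 months.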